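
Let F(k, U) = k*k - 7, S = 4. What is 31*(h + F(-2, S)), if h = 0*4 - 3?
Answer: -186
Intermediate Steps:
F(k, U) = -7 + k² (F(k, U) = k² - 7 = -7 + k²)
h = -3 (h = 0 - 3 = -3)
31*(h + F(-2, S)) = 31*(-3 + (-7 + (-2)²)) = 31*(-3 + (-7 + 4)) = 31*(-3 - 3) = 31*(-6) = -186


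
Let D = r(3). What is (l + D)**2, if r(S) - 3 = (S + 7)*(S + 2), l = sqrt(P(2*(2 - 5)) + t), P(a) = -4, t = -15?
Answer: (53 + I*sqrt(19))**2 ≈ 2790.0 + 462.04*I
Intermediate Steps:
l = I*sqrt(19) (l = sqrt(-4 - 15) = sqrt(-19) = I*sqrt(19) ≈ 4.3589*I)
r(S) = 3 + (2 + S)*(7 + S) (r(S) = 3 + (S + 7)*(S + 2) = 3 + (7 + S)*(2 + S) = 3 + (2 + S)*(7 + S))
D = 53 (D = 17 + 3**2 + 9*3 = 17 + 9 + 27 = 53)
(l + D)**2 = (I*sqrt(19) + 53)**2 = (53 + I*sqrt(19))**2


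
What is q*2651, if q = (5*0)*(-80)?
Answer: 0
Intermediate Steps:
q = 0 (q = 0*(-80) = 0)
q*2651 = 0*2651 = 0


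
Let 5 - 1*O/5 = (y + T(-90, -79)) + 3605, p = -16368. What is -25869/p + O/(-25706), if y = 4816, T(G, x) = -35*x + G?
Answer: 262112659/70125968 ≈ 3.7377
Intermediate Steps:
T(G, x) = G - 35*x
O = -55455 (O = 25 - 5*((4816 + (-90 - 35*(-79))) + 3605) = 25 - 5*((4816 + (-90 + 2765)) + 3605) = 25 - 5*((4816 + 2675) + 3605) = 25 - 5*(7491 + 3605) = 25 - 5*11096 = 25 - 55480 = -55455)
-25869/p + O/(-25706) = -25869/(-16368) - 55455/(-25706) = -25869*(-1/16368) - 55455*(-1/25706) = 8623/5456 + 55455/25706 = 262112659/70125968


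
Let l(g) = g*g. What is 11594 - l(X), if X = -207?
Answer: -31255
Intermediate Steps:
l(g) = g²
11594 - l(X) = 11594 - 1*(-207)² = 11594 - 1*42849 = 11594 - 42849 = -31255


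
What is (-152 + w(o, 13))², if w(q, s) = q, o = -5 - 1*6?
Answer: 26569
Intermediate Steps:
o = -11 (o = -5 - 6 = -11)
(-152 + w(o, 13))² = (-152 - 11)² = (-163)² = 26569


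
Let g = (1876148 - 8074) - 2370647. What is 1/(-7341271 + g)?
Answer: -1/7843844 ≈ -1.2749e-7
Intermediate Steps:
g = -502573 (g = 1868074 - 2370647 = -502573)
1/(-7341271 + g) = 1/(-7341271 - 502573) = 1/(-7843844) = -1/7843844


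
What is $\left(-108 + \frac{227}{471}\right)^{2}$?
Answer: $\frac{2564510881}{221841} \approx 11560.0$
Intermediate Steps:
$\left(-108 + \frac{227}{471}\right)^{2} = \left(- \frac{50641}{471}\right)^{2} = \frac{2564510881}{221841}$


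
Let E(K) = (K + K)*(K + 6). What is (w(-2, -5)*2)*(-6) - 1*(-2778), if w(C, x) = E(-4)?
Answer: 2970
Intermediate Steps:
E(K) = 2*K*(6 + K) (E(K) = (2*K)*(6 + K) = 2*K*(6 + K))
w(C, x) = -16 (w(C, x) = 2*(-4)*(6 - 4) = 2*(-4)*2 = -16)
(w(-2, -5)*2)*(-6) - 1*(-2778) = -16*2*(-6) - 1*(-2778) = -32*(-6) + 2778 = 192 + 2778 = 2970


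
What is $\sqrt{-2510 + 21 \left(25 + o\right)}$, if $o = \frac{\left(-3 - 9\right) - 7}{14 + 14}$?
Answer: $\frac{i \sqrt{7997}}{2} \approx 44.713 i$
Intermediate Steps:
$o = - \frac{19}{28}$ ($o = \frac{\left(-3 - 9\right) - 7}{28} = \left(-12 - 7\right) \frac{1}{28} = \left(-19\right) \frac{1}{28} = - \frac{19}{28} \approx -0.67857$)
$\sqrt{-2510 + 21 \left(25 + o\right)} = \sqrt{-2510 + 21 \left(25 - \frac{19}{28}\right)} = \sqrt{-2510 + 21 \cdot \frac{681}{28}} = \sqrt{-2510 + \frac{2043}{4}} = \sqrt{- \frac{7997}{4}} = \frac{i \sqrt{7997}}{2}$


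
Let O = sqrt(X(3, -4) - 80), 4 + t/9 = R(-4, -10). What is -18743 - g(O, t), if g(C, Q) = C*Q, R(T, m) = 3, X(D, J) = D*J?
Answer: -18743 + 18*I*sqrt(23) ≈ -18743.0 + 86.325*I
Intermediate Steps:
t = -9 (t = -36 + 9*3 = -36 + 27 = -9)
O = 2*I*sqrt(23) (O = sqrt(3*(-4) - 80) = sqrt(-12 - 80) = sqrt(-92) = 2*I*sqrt(23) ≈ 9.5917*I)
-18743 - g(O, t) = -18743 - 2*I*sqrt(23)*(-9) = -18743 - (-18)*I*sqrt(23) = -18743 + 18*I*sqrt(23)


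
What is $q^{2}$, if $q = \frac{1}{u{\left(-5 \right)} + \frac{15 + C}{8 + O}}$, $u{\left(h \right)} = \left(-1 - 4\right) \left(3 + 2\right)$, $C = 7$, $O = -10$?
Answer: $\frac{1}{1296} \approx 0.0007716$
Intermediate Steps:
$u{\left(h \right)} = -25$ ($u{\left(h \right)} = \left(-5\right) 5 = -25$)
$q = - \frac{1}{36}$ ($q = \frac{1}{-25 + \frac{15 + 7}{8 - 10}} = \frac{1}{-25 + \frac{22}{-2}} = \frac{1}{-25 + 22 \left(- \frac{1}{2}\right)} = \frac{1}{-25 - 11} = \frac{1}{-36} = - \frac{1}{36} \approx -0.027778$)
$q^{2} = \left(- \frac{1}{36}\right)^{2} = \frac{1}{1296}$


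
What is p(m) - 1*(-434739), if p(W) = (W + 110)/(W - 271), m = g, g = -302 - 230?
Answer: 349095839/803 ≈ 4.3474e+5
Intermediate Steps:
g = -532
m = -532
p(W) = (110 + W)/(-271 + W)
p(m) - 1*(-434739) = (110 - 532)/(-271 - 532) - 1*(-434739) = -422/(-803) + 434739 = -1/803*(-422) + 434739 = 422/803 + 434739 = 349095839/803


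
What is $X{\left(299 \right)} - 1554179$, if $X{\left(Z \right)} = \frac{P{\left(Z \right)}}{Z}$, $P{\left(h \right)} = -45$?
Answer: $- \frac{464699566}{299} \approx -1.5542 \cdot 10^{6}$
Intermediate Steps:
$X{\left(Z \right)} = - \frac{45}{Z}$
$X{\left(299 \right)} - 1554179 = - \frac{45}{299} - 1554179 = - \frac{464699566}{299}$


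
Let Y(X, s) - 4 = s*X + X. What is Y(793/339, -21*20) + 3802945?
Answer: 1288867444/339 ≈ 3.8020e+6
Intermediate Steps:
Y(X, s) = 4 + X + X*s (Y(X, s) = 4 + (s*X + X) = 4 + (X*s + X) = 4 + (X + X*s) = 4 + X + X*s)
Y(793/339, -21*20) + 3802945 = (4 + 793/339 + (793/339)*(-21*20)) + 3802945 = (4 + 793*(1/339) + (793*(1/339))*(-420)) + 3802945 = (4 + 793/339 + (793/339)*(-420)) + 3802945 = (4 + 793/339 - 111020/113) + 3802945 = -330911/339 + 3802945 = 1288867444/339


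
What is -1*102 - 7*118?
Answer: -928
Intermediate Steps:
-1*102 - 7*118 = -102 - 826 = -928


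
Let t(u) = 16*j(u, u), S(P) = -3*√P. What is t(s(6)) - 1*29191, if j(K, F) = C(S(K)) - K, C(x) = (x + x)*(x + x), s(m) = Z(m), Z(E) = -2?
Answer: -30311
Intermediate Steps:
s(m) = -2
C(x) = 4*x² (C(x) = (2*x)*(2*x) = 4*x²)
j(K, F) = 35*K (j(K, F) = 4*(-3*√K)² - K = 4*(9*K) - K = 36*K - K = 35*K)
t(u) = 560*u (t(u) = 16*(35*u) = 560*u)
t(s(6)) - 1*29191 = 560*(-2) - 1*29191 = -1120 - 29191 = -30311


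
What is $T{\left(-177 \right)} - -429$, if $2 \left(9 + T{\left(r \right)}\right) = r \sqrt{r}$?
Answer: $420 - \frac{177 i \sqrt{177}}{2} \approx 420.0 - 1177.4 i$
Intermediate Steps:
$T{\left(r \right)} = -9 + \frac{r^{\frac{3}{2}}}{2}$ ($T{\left(r \right)} = -9 + \frac{r \sqrt{r}}{2} = -9 + \frac{r^{\frac{3}{2}}}{2}$)
$T{\left(-177 \right)} - -429 = \left(-9 + \frac{\left(-177\right)^{\frac{3}{2}}}{2}\right) - -429 = \left(-9 + \frac{\left(-177\right) i \sqrt{177}}{2}\right) + 429 = \left(-9 - \frac{177 i \sqrt{177}}{2}\right) + 429 = 420 - \frac{177 i \sqrt{177}}{2}$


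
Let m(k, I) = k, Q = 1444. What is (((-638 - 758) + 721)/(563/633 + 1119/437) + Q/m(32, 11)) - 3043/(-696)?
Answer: -24269728175/166058292 ≈ -146.15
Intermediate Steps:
(((-638 - 758) + 721)/(563/633 + 1119/437) + Q/m(32, 11)) - 3043/(-696) = (((-638 - 758) + 721)/(563/633 + 1119/437) + 1444/32) - 3043/(-696) = ((-1396 + 721)/(563*(1/633) + 1119*(1/437)) + 1444*(1/32)) - 3043*(-1/696) = (-675/(563/633 + 1119/437) + 361/8) + 3043/696 = (-675/954358/276621 + 361/8) + 3043/696 = (-675*276621/954358 + 361/8) + 3043/696 = (-186719175/954358 + 361/8) + 3043/696 = -574615081/3817432 + 3043/696 = -24269728175/166058292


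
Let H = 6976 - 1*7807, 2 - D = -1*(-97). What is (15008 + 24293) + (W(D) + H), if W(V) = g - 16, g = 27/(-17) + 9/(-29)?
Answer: 18956886/493 ≈ 38452.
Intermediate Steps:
D = -95 (D = 2 - (-1)*(-97) = 2 - 1*97 = 2 - 97 = -95)
g = -936/493 (g = 27*(-1/17) + 9*(-1/29) = -27/17 - 9/29 = -936/493 ≈ -1.8986)
H = -831 (H = 6976 - 7807 = -831)
W(V) = -8824/493 (W(V) = -936/493 - 16 = -8824/493)
(15008 + 24293) + (W(D) + H) = (15008 + 24293) + (-8824/493 - 831) = 39301 - 418507/493 = 18956886/493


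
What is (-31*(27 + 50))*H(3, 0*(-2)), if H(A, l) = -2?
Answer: 4774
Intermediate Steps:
(-31*(27 + 50))*H(3, 0*(-2)) = -31*(27 + 50)*(-2) = -31*77*(-2) = -2387*(-2) = 4774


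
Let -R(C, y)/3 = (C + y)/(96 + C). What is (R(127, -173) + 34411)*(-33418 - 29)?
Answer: -256665287577/223 ≈ -1.1510e+9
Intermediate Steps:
R(C, y) = -3*(C + y)/(96 + C)
(R(127, -173) + 34411)*(-33418 - 29) = (3*(-1*127 - 1*(-173))/(96 + 127) + 34411)*(-33418 - 29) = (3*(-127 + 173)/223 + 34411)*(-33447) = (3*(1/223)*46 + 34411)*(-33447) = (138/223 + 34411)*(-33447) = (7673791/223)*(-33447) = -256665287577/223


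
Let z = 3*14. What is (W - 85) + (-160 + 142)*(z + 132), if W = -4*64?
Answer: -3473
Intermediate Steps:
W = -256
z = 42
(W - 85) + (-160 + 142)*(z + 132) = (-256 - 85) + (-160 + 142)*(42 + 132) = -341 - 18*174 = -341 - 3132 = -3473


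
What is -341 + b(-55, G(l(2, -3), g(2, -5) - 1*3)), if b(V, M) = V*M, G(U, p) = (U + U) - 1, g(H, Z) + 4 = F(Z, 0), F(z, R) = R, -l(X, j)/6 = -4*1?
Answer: -2926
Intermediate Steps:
l(X, j) = 24 (l(X, j) = -(-24) = -6*(-4) = 24)
g(H, Z) = -4 (g(H, Z) = -4 + 0 = -4)
G(U, p) = -1 + 2*U (G(U, p) = 2*U - 1 = -1 + 2*U)
b(V, M) = M*V
-341 + b(-55, G(l(2, -3), g(2, -5) - 1*3)) = -341 + (-1 + 2*24)*(-55) = -341 + (-1 + 48)*(-55) = -341 + 47*(-55) = -341 - 2585 = -2926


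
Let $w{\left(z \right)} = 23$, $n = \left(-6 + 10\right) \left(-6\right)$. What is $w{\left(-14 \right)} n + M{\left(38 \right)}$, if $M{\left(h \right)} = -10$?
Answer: $-562$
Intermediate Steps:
$n = -24$ ($n = 4 \left(-6\right) = -24$)
$w{\left(-14 \right)} n + M{\left(38 \right)} = 23 \left(-24\right) - 10 = -552 - 10 = -562$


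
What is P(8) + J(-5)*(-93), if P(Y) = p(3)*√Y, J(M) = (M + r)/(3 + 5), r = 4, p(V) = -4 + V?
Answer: 93/8 - 2*√2 ≈ 8.7966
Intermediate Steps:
J(M) = ½ + M/8 (J(M) = (M + 4)/(3 + 5) = (4 + M)/8 = (4 + M)*(⅛) = ½ + M/8)
P(Y) = -√Y (P(Y) = (-4 + 3)*√Y = -√Y)
P(8) + J(-5)*(-93) = -√8 + (½ + (⅛)*(-5))*(-93) = -2*√2 + (½ - 5/8)*(-93) = -2*√2 - ⅛*(-93) = -2*√2 + 93/8 = 93/8 - 2*√2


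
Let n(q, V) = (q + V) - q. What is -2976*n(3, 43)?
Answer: -127968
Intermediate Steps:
n(q, V) = V (n(q, V) = (V + q) - q = V)
-2976*n(3, 43) = -2976*43 = -127968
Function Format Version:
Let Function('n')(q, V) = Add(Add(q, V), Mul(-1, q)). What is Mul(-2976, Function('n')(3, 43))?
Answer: -127968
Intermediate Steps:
Function('n')(q, V) = V (Function('n')(q, V) = Add(Add(V, q), Mul(-1, q)) = V)
Mul(-2976, Function('n')(3, 43)) = Mul(-2976, 43) = -127968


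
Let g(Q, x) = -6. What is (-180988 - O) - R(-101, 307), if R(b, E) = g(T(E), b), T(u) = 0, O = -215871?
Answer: 34889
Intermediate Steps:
R(b, E) = -6
(-180988 - O) - R(-101, 307) = (-180988 - 1*(-215871)) - 1*(-6) = (-180988 + 215871) + 6 = 34883 + 6 = 34889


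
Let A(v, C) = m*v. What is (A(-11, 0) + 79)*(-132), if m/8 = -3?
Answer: -45276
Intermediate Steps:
m = -24 (m = 8*(-3) = -24)
A(v, C) = -24*v
(A(-11, 0) + 79)*(-132) = (-24*(-11) + 79)*(-132) = (264 + 79)*(-132) = 343*(-132) = -45276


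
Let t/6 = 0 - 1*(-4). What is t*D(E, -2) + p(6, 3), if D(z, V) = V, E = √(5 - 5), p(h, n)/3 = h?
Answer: -30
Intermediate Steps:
p(h, n) = 3*h
E = 0 (E = √0 = 0)
t = 24 (t = 6*(0 - 1*(-4)) = 6*(0 + 4) = 6*4 = 24)
t*D(E, -2) + p(6, 3) = 24*(-2) + 3*6 = -48 + 18 = -30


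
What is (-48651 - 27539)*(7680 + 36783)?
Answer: -3387635970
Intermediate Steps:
(-48651 - 27539)*(7680 + 36783) = -76190*44463 = -3387635970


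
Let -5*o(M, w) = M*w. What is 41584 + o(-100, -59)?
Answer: 40404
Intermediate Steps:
o(M, w) = -M*w/5
41584 + o(-100, -59) = 41584 - ⅕*(-100)*(-59) = 41584 - 1180 = 40404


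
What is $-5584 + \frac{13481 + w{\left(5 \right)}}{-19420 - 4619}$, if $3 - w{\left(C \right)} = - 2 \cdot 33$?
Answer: $- \frac{134247326}{24039} \approx -5584.6$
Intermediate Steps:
$w{\left(C \right)} = 69$ ($w{\left(C \right)} = 3 - - 2 \cdot 33 = 3 - \left(-1\right) 66 = 3 - -66 = 3 + 66 = 69$)
$-5584 + \frac{13481 + w{\left(5 \right)}}{-19420 - 4619} = -5584 + \frac{13481 + 69}{-19420 - 4619} = -5584 + \frac{13550}{-24039} = -5584 + 13550 \left(- \frac{1}{24039}\right) = -5584 - \frac{13550}{24039} = - \frac{134247326}{24039}$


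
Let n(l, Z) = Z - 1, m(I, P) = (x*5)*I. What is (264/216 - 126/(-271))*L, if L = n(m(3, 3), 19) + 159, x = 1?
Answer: 242785/813 ≈ 298.63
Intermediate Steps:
m(I, P) = 5*I (m(I, P) = (1*5)*I = 5*I)
n(l, Z) = -1 + Z
L = 177 (L = (-1 + 19) + 159 = 18 + 159 = 177)
(264/216 - 126/(-271))*L = (264/216 - 126/(-271))*177 = (264*(1/216) - 126*(-1/271))*177 = (11/9 + 126/271)*177 = (4115/2439)*177 = 242785/813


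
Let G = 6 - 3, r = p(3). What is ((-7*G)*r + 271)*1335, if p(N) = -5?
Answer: 501960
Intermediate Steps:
r = -5
G = 3
((-7*G)*r + 271)*1335 = (-7*3*(-5) + 271)*1335 = (-21*(-5) + 271)*1335 = (105 + 271)*1335 = 376*1335 = 501960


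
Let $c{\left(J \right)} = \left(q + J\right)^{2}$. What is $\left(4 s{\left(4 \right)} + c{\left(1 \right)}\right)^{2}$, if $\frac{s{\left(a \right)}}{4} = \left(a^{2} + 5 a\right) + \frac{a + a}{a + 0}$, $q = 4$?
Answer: $400689$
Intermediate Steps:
$s{\left(a \right)} = 8 + 4 a^{2} + 20 a$ ($s{\left(a \right)} = 4 \left(\left(a^{2} + 5 a\right) + \frac{a + a}{a + 0}\right) = 4 \left(\left(a^{2} + 5 a\right) + \frac{2 a}{a}\right) = 4 \left(\left(a^{2} + 5 a\right) + 2\right) = 4 \left(2 + a^{2} + 5 a\right) = 8 + 4 a^{2} + 20 a$)
$c{\left(J \right)} = \left(4 + J\right)^{2}$
$\left(4 s{\left(4 \right)} + c{\left(1 \right)}\right)^{2} = \left(4 \left(8 + 4 \cdot 4^{2} + 20 \cdot 4\right) + \left(4 + 1\right)^{2}\right)^{2} = \left(4 \left(8 + 4 \cdot 16 + 80\right) + 5^{2}\right)^{2} = \left(4 \left(8 + 64 + 80\right) + 25\right)^{2} = \left(4 \cdot 152 + 25\right)^{2} = \left(608 + 25\right)^{2} = 633^{2} = 400689$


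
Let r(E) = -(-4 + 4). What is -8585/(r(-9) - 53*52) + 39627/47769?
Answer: 173102959/43883788 ≈ 3.9446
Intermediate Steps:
r(E) = 0 (r(E) = -1*0 = 0)
-8585/(r(-9) - 53*52) + 39627/47769 = -8585/(0 - 53*52) + 39627/47769 = -8585/(0 - 2756) + 39627*(1/47769) = -8585/(-2756) + 13209/15923 = -8585*(-1/2756) + 13209/15923 = 8585/2756 + 13209/15923 = 173102959/43883788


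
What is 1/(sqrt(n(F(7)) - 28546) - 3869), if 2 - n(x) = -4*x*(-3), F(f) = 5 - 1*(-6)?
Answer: -3869/14997837 - 2*I*sqrt(7169)/14997837 ≈ -0.00025797 - 1.1291e-5*I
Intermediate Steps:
F(f) = 11 (F(f) = 5 + 6 = 11)
n(x) = 2 - 12*x (n(x) = 2 - (-4*x)*(-3) = 2 - 12*x)
1/(sqrt(n(F(7)) - 28546) - 3869) = 1/(sqrt((2 - 12*11) - 28546) - 3869) = 1/(sqrt((2 - 132) - 28546) - 3869) = 1/(sqrt(-130 - 28546) - 3869) = 1/(sqrt(-28676) - 3869) = 1/(2*I*sqrt(7169) - 3869) = 1/(-3869 + 2*I*sqrt(7169))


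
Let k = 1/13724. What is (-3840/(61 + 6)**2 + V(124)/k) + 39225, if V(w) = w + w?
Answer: 15454622113/4489 ≈ 3.4428e+6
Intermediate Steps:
V(w) = 2*w
k = 1/13724 ≈ 7.2865e-5
(-3840/(61 + 6)**2 + V(124)/k) + 39225 = (-3840/(61 + 6)**2 + (2*124)/(1/13724)) + 39225 = (-3840/(67**2) + 248*13724) + 39225 = (-3840/4489 + 3403552) + 39225 = 15278541088/4489 + 39225 = 15454622113/4489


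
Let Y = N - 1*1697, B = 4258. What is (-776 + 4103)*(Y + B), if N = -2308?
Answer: 841731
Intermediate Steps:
Y = -4005 (Y = -2308 - 1*1697 = -2308 - 1697 = -4005)
(-776 + 4103)*(Y + B) = (-776 + 4103)*(-4005 + 4258) = 3327*253 = 841731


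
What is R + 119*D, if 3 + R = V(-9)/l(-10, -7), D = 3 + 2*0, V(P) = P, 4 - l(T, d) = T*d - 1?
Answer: 23019/65 ≈ 354.14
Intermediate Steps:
l(T, d) = 5 - T*d (l(T, d) = 4 - (T*d - 1) = 4 - (-1 + T*d) = 4 + (1 - T*d) = 5 - T*d)
D = 3 (D = 3 + 0 = 3)
R = -186/65 (R = -3 - 9/(5 - 1*(-10)*(-7)) = -3 - 9/(5 - 70) = -3 - 9/(-65) = -3 - 9*(-1/65) = -3 + 9/65 = -186/65 ≈ -2.8615)
R + 119*D = -186/65 + 119*3 = -186/65 + 357 = 23019/65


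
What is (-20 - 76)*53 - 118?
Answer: -5206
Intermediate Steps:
(-20 - 76)*53 - 118 = -96*53 - 118 = -5088 - 118 = -5206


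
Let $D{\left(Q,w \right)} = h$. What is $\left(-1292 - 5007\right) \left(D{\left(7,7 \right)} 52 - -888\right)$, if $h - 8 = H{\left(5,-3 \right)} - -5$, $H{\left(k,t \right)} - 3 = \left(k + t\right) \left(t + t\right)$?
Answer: $-6903704$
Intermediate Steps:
$H{\left(k,t \right)} = 3 + 2 t \left(k + t\right)$ ($H{\left(k,t \right)} = 3 + \left(k + t\right) \left(t + t\right) = 3 + \left(k + t\right) 2 t = 3 + 2 t \left(k + t\right)$)
$h = 4$ ($h = 8 + \left(\left(3 + 2 \left(-3\right)^{2} + 2 \cdot 5 \left(-3\right)\right) - -5\right) = 8 + \left(\left(3 + 2 \cdot 9 - 30\right) + 5\right) = 8 + \left(\left(3 + 18 - 30\right) + 5\right) = 8 + \left(-9 + 5\right) = 8 - 4 = 4$)
$D{\left(Q,w \right)} = 4$
$\left(-1292 - 5007\right) \left(D{\left(7,7 \right)} 52 - -888\right) = \left(-1292 - 5007\right) \left(4 \cdot 52 - -888\right) = - 6299 \left(208 + 888\right) = \left(-6299\right) 1096 = -6903704$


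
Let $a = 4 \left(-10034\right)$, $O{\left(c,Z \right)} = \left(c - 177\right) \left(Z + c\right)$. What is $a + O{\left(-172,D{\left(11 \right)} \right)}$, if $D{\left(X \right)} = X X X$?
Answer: $-444627$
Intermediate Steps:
$D{\left(X \right)} = X^{3}$ ($D{\left(X \right)} = X^{2} X = X^{3}$)
$O{\left(c,Z \right)} = \left(-177 + c\right) \left(Z + c\right)$
$a = -40136$
$a + O{\left(-172,D{\left(11 \right)} \right)} = -40136 + \left(\left(-172\right)^{2} - 177 \cdot 11^{3} - -30444 + 11^{3} \left(-172\right)\right) = -40136 + \left(29584 - 235587 + 30444 + 1331 \left(-172\right)\right) = -40136 + \left(29584 - 235587 + 30444 - 228932\right) = -40136 - 404491 = -444627$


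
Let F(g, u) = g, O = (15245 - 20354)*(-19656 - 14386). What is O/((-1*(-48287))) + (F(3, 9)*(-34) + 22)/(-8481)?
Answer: 1475024284978/409522047 ≈ 3601.8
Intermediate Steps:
O = 173920578 (O = -5109*(-34042) = 173920578)
O/((-1*(-48287))) + (F(3, 9)*(-34) + 22)/(-8481) = 173920578/((-1*(-48287))) + (3*(-34) + 22)/(-8481) = 173920578/48287 + (-102 + 22)*(-1/8481) = 173920578*(1/48287) - 80*(-1/8481) = 173920578/48287 + 80/8481 = 1475024284978/409522047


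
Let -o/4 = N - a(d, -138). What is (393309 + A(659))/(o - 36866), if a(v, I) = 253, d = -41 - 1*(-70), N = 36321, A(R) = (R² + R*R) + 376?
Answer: -1262247/181138 ≈ -6.9684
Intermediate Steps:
A(R) = 376 + 2*R² (A(R) = (R² + R²) + 376 = 2*R² + 376 = 376 + 2*R²)
d = 29 (d = -41 + 70 = 29)
o = -144272 (o = -4*(36321 - 1*253) = -4*(36321 - 253) = -4*36068 = -144272)
(393309 + A(659))/(o - 36866) = (393309 + (376 + 2*659²))/(-144272 - 36866) = (393309 + (376 + 2*434281))/(-181138) = (393309 + (376 + 868562))*(-1/181138) = (393309 + 868938)*(-1/181138) = 1262247*(-1/181138) = -1262247/181138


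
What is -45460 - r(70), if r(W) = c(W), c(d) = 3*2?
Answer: -45466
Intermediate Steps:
c(d) = 6
r(W) = 6
-45460 - r(70) = -45460 - 1*6 = -45460 - 6 = -45466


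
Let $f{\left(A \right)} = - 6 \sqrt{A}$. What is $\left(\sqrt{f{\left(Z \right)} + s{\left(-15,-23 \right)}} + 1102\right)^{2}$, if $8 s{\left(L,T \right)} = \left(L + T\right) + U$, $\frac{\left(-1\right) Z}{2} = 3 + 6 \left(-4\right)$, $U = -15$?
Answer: $\frac{\left(4408 + i \sqrt{2} \sqrt{53 + 48 \sqrt{42}}\right)^{2}}{16} \approx 1.2144 \cdot 10^{6} + 14868.0 i$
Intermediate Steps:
$Z = 42$ ($Z = - 2 \left(3 + 6 \left(-4\right)\right) = - 2 \left(3 - 24\right) = \left(-2\right) \left(-21\right) = 42$)
$s{\left(L,T \right)} = - \frac{15}{8} + \frac{L}{8} + \frac{T}{8}$ ($s{\left(L,T \right)} = \frac{\left(L + T\right) - 15}{8} = \frac{-15 + L + T}{8} = - \frac{15}{8} + \frac{L}{8} + \frac{T}{8}$)
$\left(\sqrt{f{\left(Z \right)} + s{\left(-15,-23 \right)}} + 1102\right)^{2} = \left(\sqrt{- 6 \sqrt{42} + \left(- \frac{15}{8} + \frac{1}{8} \left(-15\right) + \frac{1}{8} \left(-23\right)\right)} + 1102\right)^{2} = \left(\sqrt{- 6 \sqrt{42} - \frac{53}{8}} + 1102\right)^{2} = \left(\sqrt{- \frac{53}{8} - 6 \sqrt{42}} + 1102\right)^{2} = \left(1102 + \sqrt{- \frac{53}{8} - 6 \sqrt{42}}\right)^{2}$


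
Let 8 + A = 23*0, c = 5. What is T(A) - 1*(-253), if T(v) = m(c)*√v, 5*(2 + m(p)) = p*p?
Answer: 253 + 6*I*√2 ≈ 253.0 + 8.4853*I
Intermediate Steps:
A = -8 (A = -8 + 23*0 = -8 + 0 = -8)
m(p) = -2 + p²/5 (m(p) = -2 + (p*p)/5 = -2 + p²/5)
T(v) = 3*√v (T(v) = (-2 + (⅕)*5²)*√v = (-2 + (⅕)*25)*√v = (-2 + 5)*√v = 3*√v)
T(A) - 1*(-253) = 3*√(-8) - 1*(-253) = 3*(2*I*√2) + 253 = 6*I*√2 + 253 = 253 + 6*I*√2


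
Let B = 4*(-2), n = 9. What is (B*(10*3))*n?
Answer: -2160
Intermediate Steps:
B = -8
(B*(10*3))*n = -80*3*9 = -8*30*9 = -240*9 = -2160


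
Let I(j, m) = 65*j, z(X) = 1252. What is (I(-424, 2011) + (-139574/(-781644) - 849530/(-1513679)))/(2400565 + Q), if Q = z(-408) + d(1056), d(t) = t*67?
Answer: -16303481081913247/1462720030310940522 ≈ -0.011146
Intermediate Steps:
d(t) = 67*t
Q = 72004 (Q = 1252 + 67*1056 = 1252 + 70752 = 72004)
(I(-424, 2011) + (-139574/(-781644) - 849530/(-1513679)))/(2400565 + Q) = (65*(-424) + (-139574/(-781644) - 849530/(-1513679)))/(2400565 + 72004) = (-27560 + (-139574*(-1/781644) - 849530*(-1/1513679)))/2472569 = (-27560 + (69787/390822 + 849530/1513679))*(1/2472569) = (-27560 + 437650130033/591579054138)*(1/2472569) = -16303481081913247/591579054138*1/2472569 = -16303481081913247/1462720030310940522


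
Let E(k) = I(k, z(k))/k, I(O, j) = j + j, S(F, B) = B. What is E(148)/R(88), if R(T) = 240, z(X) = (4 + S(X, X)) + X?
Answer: 5/296 ≈ 0.016892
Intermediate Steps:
z(X) = 4 + 2*X (z(X) = (4 + X) + X = 4 + 2*X)
I(O, j) = 2*j
E(k) = (8 + 4*k)/k (E(k) = (2*(4 + 2*k))/k = (8 + 4*k)/k)
E(148)/R(88) = (4 + 8/148)/240 = (4 + 8*(1/148))*(1/240) = (4 + 2/37)*(1/240) = (150/37)*(1/240) = 5/296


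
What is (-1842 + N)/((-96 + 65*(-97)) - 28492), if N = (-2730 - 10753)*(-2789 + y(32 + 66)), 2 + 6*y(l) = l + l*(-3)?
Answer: -38047184/34893 ≈ -1090.4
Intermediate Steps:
y(l) = -1/3 - l/3 (y(l) = -1/3 + (l + l*(-3))/6 = -1/3 + (l - 3*l)/6 = -1/3 + (-2*l)/6 = -1/3 - l/3)
N = 38049026 (N = (-2730 - 10753)*(-2789 + (-1/3 - (32 + 66)/3)) = -13483*(-2789 + (-1/3 - 1/3*98)) = -13483*(-2789 + (-1/3 - 98/3)) = -13483*(-2789 - 33) = -13483*(-2822) = 38049026)
(-1842 + N)/((-96 + 65*(-97)) - 28492) = (-1842 + 38049026)/((-96 + 65*(-97)) - 28492) = 38047184/((-96 - 6305) - 28492) = 38047184/(-6401 - 28492) = 38047184/(-34893) = 38047184*(-1/34893) = -38047184/34893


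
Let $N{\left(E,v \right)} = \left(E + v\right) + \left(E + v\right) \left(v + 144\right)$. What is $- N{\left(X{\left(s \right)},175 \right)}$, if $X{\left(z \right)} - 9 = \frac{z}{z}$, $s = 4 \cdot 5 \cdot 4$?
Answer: $-59200$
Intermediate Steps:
$s = 80$ ($s = 20 \cdot 4 = 80$)
$X{\left(z \right)} = 10$ ($X{\left(z \right)} = 9 + \frac{z}{z} = 9 + 1 = 10$)
$N{\left(E,v \right)} = E + v + \left(144 + v\right) \left(E + v\right)$ ($N{\left(E,v \right)} = \left(E + v\right) + \left(E + v\right) \left(144 + v\right) = \left(E + v\right) + \left(144 + v\right) \left(E + v\right) = E + v + \left(144 + v\right) \left(E + v\right)$)
$- N{\left(X{\left(s \right)},175 \right)} = - (175^{2} + 145 \cdot 10 + 145 \cdot 175 + 10 \cdot 175) = - (30625 + 1450 + 25375 + 1750) = \left(-1\right) 59200 = -59200$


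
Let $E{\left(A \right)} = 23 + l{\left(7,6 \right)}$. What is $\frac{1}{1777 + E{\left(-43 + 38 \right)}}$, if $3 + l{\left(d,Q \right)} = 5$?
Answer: $\frac{1}{1802} \approx 0.00055494$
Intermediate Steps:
$l{\left(d,Q \right)} = 2$ ($l{\left(d,Q \right)} = -3 + 5 = 2$)
$E{\left(A \right)} = 25$ ($E{\left(A \right)} = 23 + 2 = 25$)
$\frac{1}{1777 + E{\left(-43 + 38 \right)}} = \frac{1}{1777 + 25} = \frac{1}{1802}$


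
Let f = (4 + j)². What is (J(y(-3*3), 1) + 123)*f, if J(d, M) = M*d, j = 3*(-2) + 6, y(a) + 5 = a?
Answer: 1744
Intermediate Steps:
y(a) = -5 + a
j = 0 (j = -6 + 6 = 0)
f = 16 (f = (4 + 0)² = 4² = 16)
(J(y(-3*3), 1) + 123)*f = (1*(-5 - 3*3) + 123)*16 = (1*(-5 - 9) + 123)*16 = (1*(-14) + 123)*16 = (-14 + 123)*16 = 109*16 = 1744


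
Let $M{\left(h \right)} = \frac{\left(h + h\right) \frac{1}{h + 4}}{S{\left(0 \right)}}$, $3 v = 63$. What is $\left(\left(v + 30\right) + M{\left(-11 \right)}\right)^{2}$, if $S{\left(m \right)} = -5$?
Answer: $\frac{3108169}{1225} \approx 2537.3$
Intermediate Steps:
$v = 21$ ($v = \frac{1}{3} \cdot 63 = 21$)
$M{\left(h \right)} = - \frac{2 h}{5 \left(4 + h\right)}$ ($M{\left(h \right)} = \frac{\left(h + h\right) \frac{1}{h + 4}}{-5} = \frac{2 h}{4 + h} \left(- \frac{1}{5}\right) = - \frac{2 h}{5 \left(4 + h\right)}$)
$\left(\left(v + 30\right) + M{\left(-11 \right)}\right)^{2} = \left(\left(21 + 30\right) - - \frac{22}{20 + 5 \left(-11\right)}\right)^{2} = \left(51 - - \frac{22}{20 - 55}\right)^{2} = \left(51 - - \frac{22}{-35}\right)^{2} = \left(51 - \left(-22\right) \left(- \frac{1}{35}\right)\right)^{2} = \left(51 - \frac{22}{35}\right)^{2} = \left(\frac{1763}{35}\right)^{2} = \frac{3108169}{1225}$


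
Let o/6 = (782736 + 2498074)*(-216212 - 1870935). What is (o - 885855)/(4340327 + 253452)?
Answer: -41085197380275/4593779 ≈ -8.9437e+6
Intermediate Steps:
o = -41085196494420 (o = 6*((782736 + 2498074)*(-216212 - 1870935)) = 6*(3280810*(-2087147)) = 6*(-6847532749070) = -41085196494420)
(o - 885855)/(4340327 + 253452) = (-41085196494420 - 885855)/(4340327 + 253452) = -41085197380275/4593779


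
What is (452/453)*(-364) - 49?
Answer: -186725/453 ≈ -412.20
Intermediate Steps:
(452/453)*(-364) - 49 = -164528/453 - 49 = -186725/453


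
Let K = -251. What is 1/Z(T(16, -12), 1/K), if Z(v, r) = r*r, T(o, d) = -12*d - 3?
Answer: 63001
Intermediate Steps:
T(o, d) = -3 - 12*d
Z(v, r) = r²
1/Z(T(16, -12), 1/K) = 1/((1/(-251))²) = 1/((-1/251)²) = 1/(1/63001) = 63001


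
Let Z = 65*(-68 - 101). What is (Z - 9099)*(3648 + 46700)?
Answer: -1011189232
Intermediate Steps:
Z = -10985 (Z = 65*(-169) = -10985)
(Z - 9099)*(3648 + 46700) = (-10985 - 9099)*(3648 + 46700) = -20084*50348 = -1011189232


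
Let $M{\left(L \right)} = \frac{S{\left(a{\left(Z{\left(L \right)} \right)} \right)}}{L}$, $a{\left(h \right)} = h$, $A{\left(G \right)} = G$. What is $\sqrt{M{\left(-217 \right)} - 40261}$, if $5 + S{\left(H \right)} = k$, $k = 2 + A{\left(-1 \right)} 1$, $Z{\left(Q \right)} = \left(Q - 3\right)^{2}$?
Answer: $\frac{3 i \sqrt{210649929}}{217} \approx 200.65 i$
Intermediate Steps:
$Z{\left(Q \right)} = \left(-3 + Q\right)^{2}$
$k = 1$ ($k = 2 - 1 = 1$)
$S{\left(H \right)} = -4$ ($S{\left(H \right)} = -5 + 1 = -4$)
$M{\left(L \right)} = - \frac{4}{L}$
$\sqrt{M{\left(-217 \right)} - 40261} = \sqrt{- \frac{4}{-217} - 40261} = \sqrt{\left(-4\right) \left(- \frac{1}{217}\right) - 40261} = \sqrt{\frac{4}{217} - 40261} = \sqrt{- \frac{8736633}{217}} = \frac{3 i \sqrt{210649929}}{217}$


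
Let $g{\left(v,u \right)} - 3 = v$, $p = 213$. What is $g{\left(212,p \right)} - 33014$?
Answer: $-32799$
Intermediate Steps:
$g{\left(v,u \right)} = 3 + v$
$g{\left(212,p \right)} - 33014 = \left(3 + 212\right) - 33014 = 215 - 33014 = -32799$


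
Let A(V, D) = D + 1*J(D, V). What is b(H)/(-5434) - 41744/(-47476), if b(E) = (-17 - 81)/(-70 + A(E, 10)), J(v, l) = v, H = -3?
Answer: 9910133/11275550 ≈ 0.87890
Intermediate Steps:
A(V, D) = 2*D (A(V, D) = D + 1*D = D + D = 2*D)
b(E) = 49/25 (b(E) = (-17 - 81)/(-70 + 2*10) = -98/(-70 + 20) = -98/(-50) = -98*(-1/50) = 49/25)
b(H)/(-5434) - 41744/(-47476) = (49/25)/(-5434) - 41744/(-47476) = (49/25)*(-1/5434) - 41744*(-1/47476) = -49/135850 + 10436/11869 = 9910133/11275550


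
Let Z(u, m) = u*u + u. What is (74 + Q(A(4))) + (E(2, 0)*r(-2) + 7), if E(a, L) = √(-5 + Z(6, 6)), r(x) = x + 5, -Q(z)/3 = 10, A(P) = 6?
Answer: 51 + 3*√37 ≈ 69.248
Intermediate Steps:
Q(z) = -30 (Q(z) = -3*10 = -30)
r(x) = 5 + x
Z(u, m) = u + u² (Z(u, m) = u² + u = u + u²)
E(a, L) = √37 (E(a, L) = √(-5 + 6*(1 + 6)) = √(-5 + 6*7) = √(-5 + 42) = √37)
(74 + Q(A(4))) + (E(2, 0)*r(-2) + 7) = (74 - 30) + (√37*(5 - 2) + 7) = 44 + (√37*3 + 7) = 44 + (3*√37 + 7) = 44 + (7 + 3*√37) = 51 + 3*√37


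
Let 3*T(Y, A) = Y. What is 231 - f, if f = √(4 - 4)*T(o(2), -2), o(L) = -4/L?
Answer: 231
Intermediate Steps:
T(Y, A) = Y/3
f = 0 (f = √(4 - 4)*((-4/2)/3) = √0*((-4*½)/3) = 0*((⅓)*(-2)) = 0*(-⅔) = 0)
231 - f = 231 - 1*0 = 231 + 0 = 231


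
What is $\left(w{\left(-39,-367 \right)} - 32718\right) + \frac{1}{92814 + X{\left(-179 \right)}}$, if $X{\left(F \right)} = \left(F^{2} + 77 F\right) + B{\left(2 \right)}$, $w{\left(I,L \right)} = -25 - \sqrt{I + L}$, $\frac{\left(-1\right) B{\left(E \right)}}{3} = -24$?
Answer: $- \frac{3639187991}{111144} - i \sqrt{406} \approx -32743.0 - 20.149 i$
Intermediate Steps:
$B{\left(E \right)} = 72$ ($B{\left(E \right)} = \left(-3\right) \left(-24\right) = 72$)
$X{\left(F \right)} = 72 + F^{2} + 77 F$ ($X{\left(F \right)} = \left(F^{2} + 77 F\right) + 72 = 72 + F^{2} + 77 F$)
$\left(w{\left(-39,-367 \right)} - 32718\right) + \frac{1}{92814 + X{\left(-179 \right)}} = \left(\left(-25 - \sqrt{-39 - 367}\right) - 32718\right) + \frac{1}{92814 + \left(72 + \left(-179\right)^{2} + 77 \left(-179\right)\right)} = \left(\left(-25 - \sqrt{-406}\right) - 32718\right) + \frac{1}{92814 + \left(72 + 32041 - 13783\right)} = \left(\left(-25 - i \sqrt{406}\right) - 32718\right) + \frac{1}{92814 + 18330} = \left(\left(-25 - i \sqrt{406}\right) - 32718\right) + \frac{1}{111144} = \left(-32743 - i \sqrt{406}\right) + \frac{1}{111144} = - \frac{3639187991}{111144} - i \sqrt{406}$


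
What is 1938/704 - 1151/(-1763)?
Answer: 2113499/620576 ≈ 3.4057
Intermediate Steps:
1938/704 - 1151/(-1763) = 1938*(1/704) - 1151*(-1/1763) = 969/352 + 1151/1763 = 2113499/620576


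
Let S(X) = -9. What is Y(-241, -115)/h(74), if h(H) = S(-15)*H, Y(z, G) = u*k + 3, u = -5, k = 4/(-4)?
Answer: -4/333 ≈ -0.012012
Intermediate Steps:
k = -1 (k = 4*(-1/4) = -1)
Y(z, G) = 8 (Y(z, G) = -5*(-1) + 3 = 5 + 3 = 8)
h(H) = -9*H
Y(-241, -115)/h(74) = 8/((-9*74)) = 8/(-666) = 8*(-1/666) = -4/333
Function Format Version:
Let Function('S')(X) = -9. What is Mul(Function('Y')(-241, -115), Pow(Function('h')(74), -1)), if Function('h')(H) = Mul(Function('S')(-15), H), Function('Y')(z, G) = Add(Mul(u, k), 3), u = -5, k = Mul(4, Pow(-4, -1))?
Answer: Rational(-4, 333) ≈ -0.012012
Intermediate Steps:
k = -1 (k = Mul(4, Rational(-1, 4)) = -1)
Function('Y')(z, G) = 8 (Function('Y')(z, G) = Add(Mul(-5, -1), 3) = Add(5, 3) = 8)
Function('h')(H) = Mul(-9, H)
Mul(Function('Y')(-241, -115), Pow(Function('h')(74), -1)) = Mul(8, Pow(Mul(-9, 74), -1)) = Mul(8, Pow(-666, -1)) = Mul(8, Rational(-1, 666)) = Rational(-4, 333)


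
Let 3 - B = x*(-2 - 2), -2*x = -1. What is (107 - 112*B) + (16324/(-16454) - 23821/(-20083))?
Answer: -562510444/1242277 ≈ -452.81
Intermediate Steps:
x = 1/2 (x = -1/2*(-1) = 1/2 ≈ 0.50000)
B = 5 (B = 3 - (-2 - 2)/2 = 3 - (-4)/2 = 3 - 1*(-2) = 3 + 2 = 5)
(107 - 112*B) + (16324/(-16454) - 23821/(-20083)) = (107 - 112*5) + (16324/(-16454) - 23821/(-20083)) = (107 - 560) + (16324*(-1/16454) - 23821*(-1/20083)) = -453 + (-8162/8227 + 3403/2869) = -453 + 241037/1242277 = -562510444/1242277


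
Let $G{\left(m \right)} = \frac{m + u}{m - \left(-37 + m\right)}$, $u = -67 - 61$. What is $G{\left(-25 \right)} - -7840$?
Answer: $\frac{289927}{37} \approx 7835.9$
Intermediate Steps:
$u = -128$ ($u = -67 - 61 = -128$)
$G{\left(m \right)} = - \frac{128}{37} + \frac{m}{37}$ ($G{\left(m \right)} = \frac{m - 128}{m - \left(-37 + m\right)} = \frac{-128 + m}{m - \left(-37 + m\right)} = \frac{-128 + m}{37} = \left(-128 + m\right) \frac{1}{37} = - \frac{128}{37} + \frac{m}{37}$)
$G{\left(-25 \right)} - -7840 = \left(- \frac{128}{37} + \frac{1}{37} \left(-25\right)\right) - -7840 = \left(- \frac{128}{37} - \frac{25}{37}\right) + 7840 = - \frac{153}{37} + 7840 = \frac{289927}{37}$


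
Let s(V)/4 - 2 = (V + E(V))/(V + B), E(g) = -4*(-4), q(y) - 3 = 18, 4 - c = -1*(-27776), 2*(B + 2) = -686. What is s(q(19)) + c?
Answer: -2248921/81 ≈ -27764.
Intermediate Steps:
B = -345 (B = -2 + (½)*(-686) = -2 - 343 = -345)
c = -27772 (c = 4 - (-1)*(-27776) = 4 - 1*27776 = 4 - 27776 = -27772)
q(y) = 21 (q(y) = 3 + 18 = 21)
E(g) = 16
s(V) = 8 + 4*(16 + V)/(-345 + V) (s(V) = 8 + 4*((V + 16)/(V - 345)) = 8 + 4*((16 + V)/(-345 + V)) = 8 + 4*(16 + V)/(-345 + V))
s(q(19)) + c = 4*(-674 + 3*21)/(-345 + 21) - 27772 = 4*(-674 + 63)/(-324) - 27772 = 4*(-1/324)*(-611) - 27772 = 611/81 - 27772 = -2248921/81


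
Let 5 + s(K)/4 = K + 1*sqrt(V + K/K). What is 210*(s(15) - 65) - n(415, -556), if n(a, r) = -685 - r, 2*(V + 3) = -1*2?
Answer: -5121 + 840*I*sqrt(3) ≈ -5121.0 + 1454.9*I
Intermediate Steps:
V = -4 (V = -3 + (-1*2)/2 = -3 + (1/2)*(-2) = -3 - 1 = -4)
s(K) = -20 + 4*K + 4*I*sqrt(3) (s(K) = -20 + 4*(K + 1*sqrt(-4 + K/K)) = -20 + 4*(K + 1*sqrt(-4 + 1)) = -20 + 4*(K + 1*sqrt(-3)) = -20 + 4*(K + 1*(I*sqrt(3))) = -20 + 4*(K + I*sqrt(3)) = -20 + (4*K + 4*I*sqrt(3)) = -20 + 4*K + 4*I*sqrt(3))
210*(s(15) - 65) - n(415, -556) = 210*((-20 + 4*15 + 4*I*sqrt(3)) - 65) - (-685 - 1*(-556)) = 210*((-20 + 60 + 4*I*sqrt(3)) - 65) - (-685 + 556) = 210*((40 + 4*I*sqrt(3)) - 65) - 1*(-129) = 210*(-25 + 4*I*sqrt(3)) + 129 = (-5250 + 840*I*sqrt(3)) + 129 = -5121 + 840*I*sqrt(3)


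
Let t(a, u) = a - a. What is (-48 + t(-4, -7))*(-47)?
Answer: 2256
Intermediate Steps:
t(a, u) = 0
(-48 + t(-4, -7))*(-47) = (-48 + 0)*(-47) = -48*(-47) = 2256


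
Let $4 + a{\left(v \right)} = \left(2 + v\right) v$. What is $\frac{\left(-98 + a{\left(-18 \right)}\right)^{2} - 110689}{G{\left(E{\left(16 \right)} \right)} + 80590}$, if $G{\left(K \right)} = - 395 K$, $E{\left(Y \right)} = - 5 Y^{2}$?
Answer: $- \frac{76093}{586190} \approx -0.12981$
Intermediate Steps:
$a{\left(v \right)} = -4 + v \left(2 + v\right)$ ($a{\left(v \right)} = -4 + \left(2 + v\right) v = -4 + v \left(2 + v\right)$)
$\frac{\left(-98 + a{\left(-18 \right)}\right)^{2} - 110689}{G{\left(E{\left(16 \right)} \right)} + 80590} = \frac{\left(-98 + \left(-4 + \left(-18\right)^{2} + 2 \left(-18\right)\right)\right)^{2} - 110689}{- 395 \left(- 5 \cdot 16^{2}\right) + 80590} = \frac{\left(-98 - -284\right)^{2} - 110689}{- 395 \left(\left(-5\right) 256\right) + 80590} = \frac{\left(-98 + 284\right)^{2} - 110689}{\left(-395\right) \left(-1280\right) + 80590} = \frac{186^{2} - 110689}{505600 + 80590} = \frac{34596 - 110689}{586190} = \left(-76093\right) \frac{1}{586190} = - \frac{76093}{586190}$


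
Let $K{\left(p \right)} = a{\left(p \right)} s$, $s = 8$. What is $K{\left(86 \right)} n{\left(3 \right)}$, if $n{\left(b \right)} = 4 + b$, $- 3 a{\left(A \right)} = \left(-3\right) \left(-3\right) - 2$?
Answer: $- \frac{392}{3} \approx -130.67$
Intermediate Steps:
$a{\left(A \right)} = - \frac{7}{3}$ ($a{\left(A \right)} = - \frac{\left(-3\right) \left(-3\right) - 2}{3} = - \frac{9 - 2}{3} = \left(- \frac{1}{3}\right) 7 = - \frac{7}{3}$)
$K{\left(p \right)} = - \frac{56}{3}$ ($K{\left(p \right)} = \left(- \frac{7}{3}\right) 8 = - \frac{56}{3}$)
$K{\left(86 \right)} n{\left(3 \right)} = - \frac{56 \left(4 + 3\right)}{3} = \left(- \frac{56}{3}\right) 7 = - \frac{392}{3}$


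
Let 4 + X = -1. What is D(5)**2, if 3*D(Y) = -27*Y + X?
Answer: 19600/9 ≈ 2177.8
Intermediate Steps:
X = -5 (X = -4 - 1 = -5)
D(Y) = -5/3 - 9*Y (D(Y) = (-27*Y - 5)/3 = (-5 - 27*Y)/3 = -5/3 - 9*Y)
D(5)**2 = (-5/3 - 9*5)**2 = (-5/3 - 45)**2 = (-140/3)**2 = 19600/9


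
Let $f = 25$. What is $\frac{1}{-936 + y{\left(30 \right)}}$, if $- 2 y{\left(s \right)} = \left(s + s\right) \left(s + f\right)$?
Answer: $- \frac{1}{2586} \approx -0.0003867$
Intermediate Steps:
$y{\left(s \right)} = - s \left(25 + s\right)$ ($y{\left(s \right)} = - \frac{\left(s + s\right) \left(s + 25\right)}{2} = - \frac{2 s \left(25 + s\right)}{2} = - s \left(25 + s\right)$)
$\frac{1}{-936 + y{\left(30 \right)}} = \frac{1}{-936 - 30 \left(25 + 30\right)} = \frac{1}{-936 - 30 \cdot 55} = \frac{1}{-936 - 1650} = \frac{1}{-2586} = - \frac{1}{2586}$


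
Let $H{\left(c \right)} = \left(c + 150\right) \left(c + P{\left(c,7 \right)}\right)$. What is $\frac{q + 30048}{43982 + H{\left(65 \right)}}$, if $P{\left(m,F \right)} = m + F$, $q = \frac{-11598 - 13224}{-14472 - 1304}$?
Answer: $\frac{79010345}{193090352} \approx 0.40919$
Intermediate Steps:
$q = \frac{12411}{7888}$ ($q = - \frac{24822}{-15776} = \left(-24822\right) \left(- \frac{1}{15776}\right) = \frac{12411}{7888} \approx 1.5734$)
$P{\left(m,F \right)} = F + m$
$H{\left(c \right)} = \left(7 + 2 c\right) \left(150 + c\right)$ ($H{\left(c \right)} = \left(c + 150\right) \left(c + \left(7 + c\right)\right) = \left(150 + c\right) \left(7 + 2 c\right) = \left(7 + 2 c\right) \left(150 + c\right)$)
$\frac{q + 30048}{43982 + H{\left(65 \right)}} = \frac{\frac{12411}{7888} + 30048}{43982 + \left(1050 + 2 \cdot 65^{2} + 307 \cdot 65\right)} = \frac{237031035}{7888 \left(43982 + \left(1050 + 2 \cdot 4225 + 19955\right)\right)} = \frac{237031035}{7888 \left(43982 + \left(1050 + 8450 + 19955\right)\right)} = \frac{237031035}{7888 \left(43982 + 29455\right)} = \frac{237031035}{7888 \cdot 73437} = \frac{237031035}{7888} \cdot \frac{1}{73437} = \frac{79010345}{193090352}$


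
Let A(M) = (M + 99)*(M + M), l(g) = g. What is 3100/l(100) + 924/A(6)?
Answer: 476/15 ≈ 31.733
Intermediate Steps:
A(M) = 2*M*(99 + M) (A(M) = (99 + M)*(2*M) = 2*M*(99 + M))
3100/l(100) + 924/A(6) = 3100/100 + 924/((2*6*(99 + 6))) = 3100*(1/100) + 924/((2*6*105)) = 31 + 924/1260 = 31 + 924*(1/1260) = 31 + 11/15 = 476/15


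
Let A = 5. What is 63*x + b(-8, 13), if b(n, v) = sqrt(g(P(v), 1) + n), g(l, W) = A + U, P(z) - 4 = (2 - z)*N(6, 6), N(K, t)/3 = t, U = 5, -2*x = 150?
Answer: -4725 + sqrt(2) ≈ -4723.6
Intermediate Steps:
x = -75 (x = -1/2*150 = -75)
N(K, t) = 3*t
P(z) = 40 - 18*z (P(z) = 4 + (2 - z)*(3*6) = 4 + (2 - z)*18 = 4 + (36 - 18*z) = 40 - 18*z)
g(l, W) = 10 (g(l, W) = 5 + 5 = 10)
b(n, v) = sqrt(10 + n)
63*x + b(-8, 13) = 63*(-75) + sqrt(10 - 8) = -4725 + sqrt(2)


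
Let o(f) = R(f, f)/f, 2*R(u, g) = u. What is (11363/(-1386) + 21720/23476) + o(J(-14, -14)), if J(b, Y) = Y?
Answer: -2504375/369747 ≈ -6.7732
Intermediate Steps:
R(u, g) = u/2
o(f) = ½ (o(f) = (f/2)/f = ½)
(11363/(-1386) + 21720/23476) + o(J(-14, -14)) = (11363/(-1386) + 21720/23476) + ½ = (11363*(-1/1386) + 21720*(1/23476)) + ½ = (-1033/126 + 5430/5869) + ½ = -5378497/739494 + ½ = -2504375/369747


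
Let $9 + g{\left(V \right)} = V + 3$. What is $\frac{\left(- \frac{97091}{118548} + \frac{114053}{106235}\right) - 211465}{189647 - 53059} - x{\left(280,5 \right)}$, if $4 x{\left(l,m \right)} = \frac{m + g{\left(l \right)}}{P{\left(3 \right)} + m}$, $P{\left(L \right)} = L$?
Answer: $- \frac{35322025172672117}{3440364005573280} \approx -10.267$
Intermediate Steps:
$g{\left(V \right)} = -6 + V$ ($g{\left(V \right)} = -9 + \left(V + 3\right) = -9 + \left(3 + V\right) = -6 + V$)
$x{\left(l,m \right)} = \frac{-6 + l + m}{4 \left(3 + m\right)}$ ($x{\left(l,m \right)} = \frac{\left(m + \left(-6 + l\right)\right) \frac{1}{3 + m}}{4} = \frac{\left(-6 + l + m\right) \frac{1}{3 + m}}{4} = \frac{\frac{1}{3 + m} \left(-6 + l + m\right)}{4} = \frac{-6 + l + m}{4 \left(3 + m\right)}$)
$\frac{\left(- \frac{97091}{118548} + \frac{114053}{106235}\right) - 211465}{189647 - 53059} - x{\left(280,5 \right)} = \frac{\left(- \frac{97091}{118548} + \frac{114053}{106235}\right) - 211465}{189647 - 53059} - \frac{-6 + 280 + 5}{4 \left(3 + 5\right)} = \frac{\left(\left(-97091\right) \frac{1}{118548} + 114053 \cdot \frac{1}{106235}\right) - 211465}{136588} - \frac{1}{4} \cdot \frac{1}{8} \cdot 279 = \left(\left(- \frac{97091}{118548} + \frac{114053}{106235}\right) - 211465\right) \frac{1}{136588} - \frac{1}{4} \cdot \frac{1}{8} \cdot 279 = \left(\frac{3206292659}{12593946780} - 211465\right) \frac{1}{136588} - \frac{279}{32} = \left(- \frac{2663175749540041}{12593946780}\right) \frac{1}{136588} - \frac{279}{32} = - \frac{2663175749540041}{1720182002786640} - \frac{279}{32} = - \frac{35322025172672117}{3440364005573280}$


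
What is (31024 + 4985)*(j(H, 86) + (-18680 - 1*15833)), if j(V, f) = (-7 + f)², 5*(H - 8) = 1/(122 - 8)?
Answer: -1018046448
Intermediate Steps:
H = 4561/570 (H = 8 + 1/(5*(122 - 8)) = 8 + (⅕)/114 = 8 + (⅕)*(1/114) = 8 + 1/570 = 4561/570 ≈ 8.0018)
(31024 + 4985)*(j(H, 86) + (-18680 - 1*15833)) = (31024 + 4985)*((-7 + 86)² + (-18680 - 1*15833)) = 36009*(79² + (-18680 - 15833)) = 36009*(6241 - 34513) = 36009*(-28272) = -1018046448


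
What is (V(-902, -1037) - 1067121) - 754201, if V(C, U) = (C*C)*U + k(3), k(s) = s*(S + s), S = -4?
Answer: -845528673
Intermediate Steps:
k(s) = s*(-4 + s)
V(C, U) = -3 + U*C² (V(C, U) = (C*C)*U + 3*(-4 + 3) = C²*U + 3*(-1) = U*C² - 3 = -3 + U*C²)
(V(-902, -1037) - 1067121) - 754201 = ((-3 - 1037*(-902)²) - 1067121) - 754201 = ((-3 - 1037*813604) - 1067121) - 754201 = ((-3 - 843707348) - 1067121) - 754201 = (-843707351 - 1067121) - 754201 = -844774472 - 754201 = -845528673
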